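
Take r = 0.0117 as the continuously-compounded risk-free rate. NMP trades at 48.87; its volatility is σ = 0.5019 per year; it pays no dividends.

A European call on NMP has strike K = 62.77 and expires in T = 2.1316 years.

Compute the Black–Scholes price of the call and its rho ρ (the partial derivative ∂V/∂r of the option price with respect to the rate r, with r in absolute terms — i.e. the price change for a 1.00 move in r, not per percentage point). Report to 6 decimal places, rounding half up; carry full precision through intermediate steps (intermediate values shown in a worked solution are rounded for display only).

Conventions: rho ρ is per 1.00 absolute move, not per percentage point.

price = 10.264713
ρ = 32.648621

σ√T = 0.5019·√2.1316 = 0.732774
d₁ = (ln(S/K) + (r+σ²/2)T) / (σ√T) = (ln(48.87/62.77) + (0.0117+0.5019²/2)·2.1316) / 0.732774 = (-0.250314 + 0.293419) / 0.732774 = 0.058824
d₂ = d₁ − σ√T = 0.058824 − 0.732774 = -0.673950
e^{−rT} = 0.975369
N(d₁) = 0.523454,  N(d₂) = 0.250172
Call price V = S·N(d₁) − K·e^{−rT}·N(d₂) = 25.581199 − 15.316486 = 10.264713
ρ = K·T·e^{−rT}·N(d₂) = 32.648621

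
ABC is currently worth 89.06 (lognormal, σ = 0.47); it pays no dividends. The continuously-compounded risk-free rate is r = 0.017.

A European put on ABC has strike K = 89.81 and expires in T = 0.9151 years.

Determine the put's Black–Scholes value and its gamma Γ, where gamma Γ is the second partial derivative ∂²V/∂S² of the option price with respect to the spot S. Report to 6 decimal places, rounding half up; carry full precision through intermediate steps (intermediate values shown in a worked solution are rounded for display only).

σ√T = 0.47·√0.9151 = 0.449606
d₁ = (ln(S/K) + (r+σ²/2)T) / (σ√T) = (ln(89.06/89.81) + (0.017+0.47²/2)·0.9151) / 0.449606 = (-0.008386 + 0.116629) / 0.449606 = 0.240752
d₂ = d₁ − σ√T = 0.240752 − 0.449606 = -0.208854
e^{−rT} = 0.984564
N(−d₁) = 0.404874,  N(−d₂) = 0.582719
Put price V = K·e^{−rT}·N(−d₂) − S·N(−d₁) = 51.526148 − 36.058055 = 15.468092
φ(d₁) = (1/√(2π))·e^{−d₁²/2} = 0.387547
Γ = φ(d₁) / (S·σ·√T) = 0.009679

price = 15.468092
Γ = 0.009679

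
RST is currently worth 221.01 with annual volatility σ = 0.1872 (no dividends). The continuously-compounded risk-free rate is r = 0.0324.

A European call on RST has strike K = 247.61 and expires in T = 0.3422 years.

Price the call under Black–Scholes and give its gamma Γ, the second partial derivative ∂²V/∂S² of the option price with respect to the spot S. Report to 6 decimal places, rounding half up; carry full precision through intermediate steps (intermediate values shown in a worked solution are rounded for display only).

σ√T = 0.1872·√0.3422 = 0.109508
d₁ = (ln(S/K) + (r+σ²/2)T) / (σ√T) = (ln(221.01/247.61) + (0.0324+0.1872²/2)·0.3422) / 0.109508 = (-0.113647 + 0.017083) / 0.109508 = -0.881796
d₂ = d₁ − σ√T = -0.881796 − 0.109508 = -0.991304
e^{−rT} = 0.988974
N(d₁) = 0.188944,  N(d₂) = 0.160769
Call price V = S·N(d₁) − K·e^{−rT}·N(d₂) = 41.758428 − 39.368995 = 2.389433
φ(d₁) = (1/√(2π))·e^{−d₁²/2} = 0.270436
Γ = φ(d₁) / (S·σ·√T) = 0.011174

price = 2.389433
Γ = 0.011174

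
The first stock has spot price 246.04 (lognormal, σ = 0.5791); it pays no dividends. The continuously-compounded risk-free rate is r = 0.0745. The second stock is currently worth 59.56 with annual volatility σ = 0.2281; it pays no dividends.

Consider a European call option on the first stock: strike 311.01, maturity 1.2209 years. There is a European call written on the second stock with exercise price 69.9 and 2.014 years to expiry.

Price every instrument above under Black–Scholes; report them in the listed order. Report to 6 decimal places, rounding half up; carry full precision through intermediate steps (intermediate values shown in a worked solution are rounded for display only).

[the first stock call K=311.01]
σ√T = 0.5791·√1.2209 = 0.639873
d₁ = (ln(S/K) + (r+σ²/2)T) / (σ√T) = (ln(246.04/311.01) + (0.0745+0.5791²/2)·1.2209) / 0.639873 = (-0.234331 + 0.295676) / 0.639873 = 0.095870
d₂ = d₁ − σ√T = 0.095870 − 0.639873 = -0.544003
e^{−rT} = 0.913057
N(d₁) = 0.538188,  N(d₂) = 0.293220
price = S·N(d₁) − K·e^{−rT}·N(d₂) = 132.415809 − 83.265587 = 49.150222
[the second stock call K=69.9]
σ√T = 0.2281·√2.014 = 0.323709
d₁ = (ln(S/K) + (r+σ²/2)T) / (σ√T) = (ln(59.56/69.9) + (0.0745+0.2281²/2)·2.014) / 0.323709 = (-0.160081 + 0.202437) / 0.323709 = 0.130844
d₂ = d₁ − σ√T = 0.130844 − 0.323709 = -0.192865
e^{−rT} = 0.860671
N(d₁) = 0.552051,  N(d₂) = 0.423532
price = S·N(d₁) − K·e^{−rT}·N(d₂) = 32.880134 − 25.480081 = 7.400053

price(the first stock call K=311.01) = 49.150222
price(the second stock call K=69.9) = 7.400053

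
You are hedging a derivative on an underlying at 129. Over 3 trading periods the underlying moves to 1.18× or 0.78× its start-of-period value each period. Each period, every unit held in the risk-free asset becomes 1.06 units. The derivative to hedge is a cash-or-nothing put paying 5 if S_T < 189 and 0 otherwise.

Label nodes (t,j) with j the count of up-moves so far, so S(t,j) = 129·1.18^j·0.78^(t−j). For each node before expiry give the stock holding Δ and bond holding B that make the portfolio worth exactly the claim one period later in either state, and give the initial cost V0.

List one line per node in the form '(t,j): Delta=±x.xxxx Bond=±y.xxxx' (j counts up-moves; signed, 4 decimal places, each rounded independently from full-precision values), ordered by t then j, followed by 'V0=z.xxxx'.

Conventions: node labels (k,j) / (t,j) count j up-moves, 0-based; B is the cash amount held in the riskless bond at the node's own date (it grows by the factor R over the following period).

Risk-neutral probability p* = (R−d)/(u−d) = (1.06−0.78)/(1.18−0.78) = 0.7000.
Payoffs at expiry: V(3,0)=5.0000, V(3,1)=5.0000, V(3,2)=5.0000, V(3,3)=0.0000
(2,0): S=78.4836. Δ = (V_up−V_dn)/(S_up−S_dn) = (5.0000−5.0000)/(92.6106−61.2172) = 0.0000. V = [p*·5.0000 + (1−p*)·5.0000]/1.06 = 4.7170. B = V − Δ·S = 4.7170.
(2,1): S=118.7316. Δ = (V_up−V_dn)/(S_up−S_dn) = (5.0000−5.0000)/(140.1033−92.6106) = 0.0000. V = [p*·5.0000 + (1−p*)·5.0000]/1.06 = 4.7170. B = V − Δ·S = 4.7170.
(2,2): S=179.6196. Δ = (V_up−V_dn)/(S_up−S_dn) = (0.0000−5.0000)/(211.9511−140.1033) = -0.0696. V = [p*·0.0000 + (1−p*)·5.0000]/1.06 = 1.4151. B = V − Δ·S = 13.9151.
(1,0): S=100.6200. Δ = (V_up−V_dn)/(S_up−S_dn) = (4.7170−4.7170)/(118.7316−78.4836) = 0.0000. V = [p*·4.7170 + (1−p*)·4.7170]/1.06 = 4.4500. B = V − Δ·S = 4.4500.
(1,1): S=152.2200. Δ = (V_up−V_dn)/(S_up−S_dn) = (1.4151−4.7170)/(179.6196−118.7316) = -0.0542. V = [p*·1.4151 + (1−p*)·4.7170]/1.06 = 2.2695. B = V − Δ·S = 10.5242.
(0,0): S=129.0000. Δ = (V_up−V_dn)/(S_up−S_dn) = (2.2695−4.4500)/(152.2200−100.6200) = -0.0423. V = [p*·2.2695 + (1−p*)·4.4500]/1.06 = 2.7581. B = V − Δ·S = 8.2094.
As a check, the time-0 holding Δ(0,0)·S0 + B(0,0) comes to 2.7581 — exactly V0.

(0,0): Delta=-0.0423 Bond=8.2094
(1,0): Delta=0.0000 Bond=4.4500
(1,1): Delta=-0.0542 Bond=10.5242
(2,0): Delta=0.0000 Bond=4.7170
(2,1): Delta=0.0000 Bond=4.7170
(2,2): Delta=-0.0696 Bond=13.9151
V0=2.7581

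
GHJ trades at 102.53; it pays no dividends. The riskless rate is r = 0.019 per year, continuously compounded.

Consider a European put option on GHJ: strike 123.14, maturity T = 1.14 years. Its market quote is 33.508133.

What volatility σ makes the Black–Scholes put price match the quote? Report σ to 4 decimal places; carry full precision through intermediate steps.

At σ = 0.5003 the Black–Scholes value reproduces the quote:
σ√T = 0.5003·√1.14 = 0.534174
d₁ = (ln(S/K) + (r+σ²/2)T) / (σ√T) = (ln(102.53/123.14) + (0.019+0.5003²/2)·1.14) / 0.534174 = (-0.183166 + 0.164331) / 0.534174 = -0.035261
d₂ = d₁ − σ√T = -0.035261 − 0.534174 = -0.569435
e^{−rT} = 0.978573
N(−d₁) = 0.514064,  N(−d₂) = 0.715470
V = K·e^{−rT}·N(−d₂) − S·N(−d₁) = 86.215128 − 52.706995 = 33.508133 (the quoted price), and the Black–Scholes price is strictly increasing in σ, so σ is unique

sigma = 0.5003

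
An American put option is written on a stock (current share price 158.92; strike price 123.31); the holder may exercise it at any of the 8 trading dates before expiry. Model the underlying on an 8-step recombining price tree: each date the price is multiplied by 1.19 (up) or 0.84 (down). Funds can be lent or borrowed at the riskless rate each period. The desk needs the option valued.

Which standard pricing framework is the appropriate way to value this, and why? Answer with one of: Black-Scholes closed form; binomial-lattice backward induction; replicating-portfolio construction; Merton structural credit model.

framework: binomial-lattice backward induction

Key observation: the exercise right at every one of the 8 steps is what matters: each node needs max(123.31 − S, continuation), which only the stepwise tree valuation starting from spot 158.92 delivers.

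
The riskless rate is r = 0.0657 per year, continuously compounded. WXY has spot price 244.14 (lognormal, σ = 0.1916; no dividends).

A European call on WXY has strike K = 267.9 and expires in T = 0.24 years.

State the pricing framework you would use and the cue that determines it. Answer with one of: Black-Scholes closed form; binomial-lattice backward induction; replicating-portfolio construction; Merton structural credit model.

Key observation: everything needed for the exact continuous-time valuation of the European call on WXY (strike 267.9) is given, and no feature rules the closed form out.

framework: Black-Scholes closed form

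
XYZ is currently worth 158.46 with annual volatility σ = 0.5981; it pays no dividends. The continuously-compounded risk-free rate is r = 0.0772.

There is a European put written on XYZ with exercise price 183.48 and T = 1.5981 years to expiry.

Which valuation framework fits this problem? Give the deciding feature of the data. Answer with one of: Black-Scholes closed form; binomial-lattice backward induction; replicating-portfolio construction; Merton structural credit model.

framework: Black-Scholes closed form

Key observation: a European-exercise option on XYZ struck at 183.48 — a GBM underlying with constant parameters — admits an analytic price: the data contain no early exercise, no discrete tree, no debt structure.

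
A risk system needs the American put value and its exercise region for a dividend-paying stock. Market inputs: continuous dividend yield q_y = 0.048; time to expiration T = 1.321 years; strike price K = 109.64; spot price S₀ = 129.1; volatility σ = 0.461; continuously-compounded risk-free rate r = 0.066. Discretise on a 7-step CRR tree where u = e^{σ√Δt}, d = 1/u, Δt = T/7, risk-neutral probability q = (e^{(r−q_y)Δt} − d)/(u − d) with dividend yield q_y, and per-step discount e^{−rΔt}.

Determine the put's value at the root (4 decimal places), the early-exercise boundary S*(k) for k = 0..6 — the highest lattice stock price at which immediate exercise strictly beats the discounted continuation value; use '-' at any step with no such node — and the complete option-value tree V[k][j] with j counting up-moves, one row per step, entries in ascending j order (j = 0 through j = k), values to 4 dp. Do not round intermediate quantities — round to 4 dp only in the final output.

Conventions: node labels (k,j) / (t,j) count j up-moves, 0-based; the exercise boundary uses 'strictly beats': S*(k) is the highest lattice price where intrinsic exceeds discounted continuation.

params: Δt=0.18871 u=1.22173 d=0.81851 q=0.45854 e^(-rΔt)=0.98762
t_7 payoffs: 77.8632 62.2095 38.8446 3.9698 0.0000 0.0000 0.0000 0.0000
t_6: node(6,0) S=38.8226 payoff=70.8174 vs cont=69.8104 → 70.8174 [stop]  node(6,1) S=57.9471 payoff=51.6929 vs cont=50.8583 → 51.6929 [stop]  node(6,2) S=86.4926 payoff=23.1474 vs cont=22.5702 → 23.1474 [stop]  node(6,3) S=129.1000 payoff=0.0000 vs cont=2.1229 → 2.1229 [wait]  node(6,4) S=192.6964 payoff=0.0000 vs cont=0.0000 → 0.0000 [wait]  node(6,5) S=287.6211 payoff=0.0000 vs cont=0.0000 → 0.0000 [wait]  node(6,6) S=429.3071 payoff=0.0000 vs cont=0.0000 → 0.0000 [wait]  ⇒ S*(6)=86.4926
t_5: node(5,0) S=47.4305 payoff=62.2095 vs cont=61.2800 → 62.2095 [stop]  node(5,1) S=70.7954 payoff=38.8446 vs cont=38.1258 → 38.8446 [stop]  node(5,2) S=105.6702 payoff=3.9698 vs cont=13.3396 → 13.3396 [wait]  node(5,3) S=157.7248 payoff=0.0000 vs cont=1.1352 → 1.1352 [wait]  node(5,4) S=235.4221 payoff=0.0000 vs cont=0.0000 → 0.0000 [wait]  node(5,5) S=351.3941 payoff=0.0000 vs cont=0.0000 → 0.0000 [wait]  ⇒ S*(5)=70.7954
t_4: node(4,0) S=57.9471 payoff=51.6929 vs cont=50.8583 → 51.6929 [stop]  node(4,1) S=86.4926 payoff=23.1474 vs cont=26.8135 → 26.8135 [wait]  node(4,2) S=129.1000 payoff=0.0000 vs cont=7.6476 → 7.6476 [wait]  node(4,3) S=192.6964 payoff=0.0000 vs cont=0.6071 → 0.6071 [wait]  node(4,4) S=287.6211 payoff=0.0000 vs cont=0.0000 → 0.0000 [wait]  ⇒ S*(4)=57.9471
t_3: node(3,0) S=70.7954 payoff=38.8446 vs cont=39.7861 → 39.7861 [wait]  node(3,1) S=105.6702 payoff=3.9698 vs cont=17.8021 → 17.8021 [wait]  node(3,2) S=157.7248 payoff=0.0000 vs cont=4.3645 → 4.3645 [wait]  node(3,3) S=235.4221 payoff=0.0000 vs cont=0.3246 → 0.3246 [wait]  ⇒ S*(3)=-
t_2: node(2,0) S=86.4926 payoff=23.1474 vs cont=29.3378 → 29.3378 [wait]  node(2,1) S=129.1000 payoff=0.0000 vs cont=11.4963 → 11.4963 [wait]  node(2,2) S=192.6964 payoff=0.0000 vs cont=2.4810 → 2.4810 [wait]  ⇒ S*(2)=-
t_1: node(1,0) S=105.6702 payoff=3.9698 vs cont=20.8949 → 20.8949 [wait]  node(1,1) S=157.7248 payoff=0.0000 vs cont=7.2713 → 7.2713 [wait]  ⇒ S*(1)=-
t_0: node(0,0) S=129.1000 payoff=0.0000 vs cont=14.4667 → 14.4667 [wait]  ⇒ S*(0)=-

price = 14.4667
boundary = - - - - 57.9471 70.7954 86.4926
tree:
14.4667
20.8949 7.2713
29.3378 11.4963 2.4810
39.7861 17.8021 4.3645 0.3246
51.6929 26.8135 7.6476 0.6071 0.0000
62.2095 38.8446 13.3396 1.1352 0.0000 0.0000
70.8174 51.6929 23.1474 2.1229 0.0000 0.0000 0.0000
77.8632 62.2095 38.8446 3.9698 0.0000 0.0000 0.0000 0.0000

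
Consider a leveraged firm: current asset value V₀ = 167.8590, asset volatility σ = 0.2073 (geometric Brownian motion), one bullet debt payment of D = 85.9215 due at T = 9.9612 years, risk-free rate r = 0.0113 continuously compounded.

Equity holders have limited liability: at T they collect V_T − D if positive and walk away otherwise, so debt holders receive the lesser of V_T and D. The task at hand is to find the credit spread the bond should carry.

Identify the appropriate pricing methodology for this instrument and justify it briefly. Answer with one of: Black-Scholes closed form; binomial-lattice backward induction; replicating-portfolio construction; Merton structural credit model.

framework: Merton structural credit model

Key observation: the asked-for credit quantity lives on the firm's capital structure — asset value, asset volatility, debt face 85.9215 — which is the structural model's domain.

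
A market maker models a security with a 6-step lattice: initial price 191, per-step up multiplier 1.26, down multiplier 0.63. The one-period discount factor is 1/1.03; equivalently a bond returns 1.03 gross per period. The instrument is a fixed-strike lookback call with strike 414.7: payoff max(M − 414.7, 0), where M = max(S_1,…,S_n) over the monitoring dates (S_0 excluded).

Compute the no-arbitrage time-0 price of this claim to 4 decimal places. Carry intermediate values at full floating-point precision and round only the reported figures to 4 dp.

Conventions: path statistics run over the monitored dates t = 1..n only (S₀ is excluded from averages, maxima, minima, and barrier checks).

price = 28.5478

No-arbitrage gives p* = (R−d)/(u−d) = 0.6349: enumerate every path, weight its payoff by its p*-probability, and discount by R^6.
Enumerate all 2^6 = 64 price paths (U = up ×1.26, D = down ×0.63); each path with k up-moves has probability p*^k·(1−p*)^(6−k).
DDDDDD: M=120.3300, payoff=0.0000, prob=0.002368
UDDDDD: M=240.6600, payoff=0.0000, prob=0.004118
DUDDDD: M=151.6158, payoff=0.0000, prob=0.004118
UUDDDD: M=303.2316, payoff=0.0000, prob=0.007161
DDUDDD: M=120.3300, payoff=0.0000, prob=0.004118
UDUDDD: M=240.6600, payoff=0.0000, prob=0.007161
DUUDDD: M=191.0359, payoff=0.0000, prob=0.007161
UUUDDD: M=382.0718, payoff=0.0000, prob=0.012454
DDDUDD: M=120.3300, payoff=0.0000, prob=0.004118
UDDUDD: M=240.6600, payoff=0.0000, prob=0.007161
DUDUDD: M=151.6158, payoff=0.0000, prob=0.007161
UUDUDD: M=303.2316, payoff=0.0000, prob=0.012454
DDUUDD: M=120.3526, payoff=0.0000, prob=0.007161
UDUUDD: M=240.7052, payoff=0.0000, prob=0.012454
DUUUDD: M=240.7052, payoff=0.0000, prob=0.012454
UUUUDD: M=481.4105, payoff=66.7105, prob=0.021660
DDDDUD: M=120.3300, payoff=0.0000, prob=0.004118
UDDDUD: M=240.6600, payoff=0.0000, prob=0.007161
DUDDUD: M=151.6158, payoff=0.0000, prob=0.007161
UUDDUD: M=303.2316, payoff=0.0000, prob=0.012454
DDUDUD: M=120.3300, payoff=0.0000, prob=0.007161
UDUDUD: M=240.6600, payoff=0.0000, prob=0.012454
DUUDUD: M=191.0359, payoff=0.0000, prob=0.012454
UUUDUD: M=382.0718, payoff=0.0000, prob=0.021660
DDDUUD: M=120.3300, payoff=0.0000, prob=0.007161
UDDUUD: M=240.6600, payoff=0.0000, prob=0.012454
DUDUUD: M=151.6443, payoff=0.0000, prob=0.012454
UUDUUD: M=303.2886, payoff=0.0000, prob=0.021660
DDUUUD: M=151.6443, payoff=0.0000, prob=0.012454
UDUUUD: M=303.2886, payoff=0.0000, prob=0.021660
DUUUUD: M=303.2886, payoff=0.0000, prob=0.021660
UUUUUD: M=606.5772, payoff=191.8772, prob=0.037669
DDDDDU: M=120.3300, payoff=0.0000, prob=0.004118
UDDDDU: M=240.6600, payoff=0.0000, prob=0.007161
DUDDDU: M=151.6158, payoff=0.0000, prob=0.007161
UUDDDU: M=303.2316, payoff=0.0000, prob=0.012454
DDUDDU: M=120.3300, payoff=0.0000, prob=0.007161
UDUDDU: M=240.6600, payoff=0.0000, prob=0.012454
DUUDDU: M=191.0359, payoff=0.0000, prob=0.012454
UUUDDU: M=382.0718, payoff=0.0000, prob=0.021660
DDDUDU: M=120.3300, payoff=0.0000, prob=0.007161
UDDUDU: M=240.6600, payoff=0.0000, prob=0.012454
DUDUDU: M=151.6158, payoff=0.0000, prob=0.012454
UUDUDU: M=303.2316, payoff=0.0000, prob=0.021660
DDUUDU: M=120.3526, payoff=0.0000, prob=0.012454
UDUUDU: M=240.7052, payoff=0.0000, prob=0.021660
DUUUDU: M=240.7052, payoff=0.0000, prob=0.021660
UUUUDU: M=481.4105, payoff=66.7105, prob=0.037669
DDDDUU: M=120.3300, payoff=0.0000, prob=0.007161
UDDDUU: M=240.6600, payoff=0.0000, prob=0.012454
DUDDUU: M=151.6158, payoff=0.0000, prob=0.012454
UUDDUU: M=303.2316, payoff=0.0000, prob=0.021660
DDUDUU: M=120.3300, payoff=0.0000, prob=0.012454
UDUDUU: M=240.6600, payoff=0.0000, prob=0.021660
DUUDUU: M=191.0718, payoff=0.0000, prob=0.021660
UUUDUU: M=382.1436, payoff=0.0000, prob=0.037669
DDDUUU: M=120.3300, payoff=0.0000, prob=0.012454
UDDUUU: M=240.6600, payoff=0.0000, prob=0.021660
DUDUUU: M=191.0718, payoff=0.0000, prob=0.021660
UUDUUU: M=382.1436, payoff=0.0000, prob=0.037669
DDUUUU: M=191.0718, payoff=0.0000, prob=0.021660
UDUUUU: M=382.1436, payoff=0.0000, prob=0.037669
DUUUUU: M=382.1436, payoff=0.0000, prob=0.037669
UUUUUU: M=764.2873, payoff=349.5873, prob=0.065511
Price = Σ prob·payoff / R^6 = 34.087619 / 1.194052 = 28.5478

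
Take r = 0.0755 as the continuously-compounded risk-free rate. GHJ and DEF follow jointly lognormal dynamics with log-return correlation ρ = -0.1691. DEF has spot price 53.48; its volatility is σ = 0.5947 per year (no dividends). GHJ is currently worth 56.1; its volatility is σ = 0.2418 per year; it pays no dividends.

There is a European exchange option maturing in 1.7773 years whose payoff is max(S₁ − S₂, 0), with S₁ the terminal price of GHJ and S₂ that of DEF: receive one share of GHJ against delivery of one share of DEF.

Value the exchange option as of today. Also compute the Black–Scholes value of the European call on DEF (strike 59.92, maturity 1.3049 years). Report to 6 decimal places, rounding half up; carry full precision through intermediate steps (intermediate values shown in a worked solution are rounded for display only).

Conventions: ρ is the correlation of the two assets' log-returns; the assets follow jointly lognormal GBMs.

exchange price = 20.460519
price(DEF call K=59.92) = 13.923176

σ_eff = √(σ₁² + σ₂² − 2ρσ₁σ₂) = √(0.2418² + 0.5947² − 2·-0.1691·0.2418·0.5947) = 0.678799
d₁ = (ln(S₁/S₂) + (q₂ − q₁ + σ_eff²/2)T) / (σ_eff√T) = (ln(56.1/53.48) + (0.0 − 0.0 + 0.230384)·1.7773) / 0.904944 = 0.505324
d₂ = d₁ − σ_eff√T = 0.505324 − 0.904944 = -0.399620
N(d₁) = 0.693334,  N(d₂) = 0.344718
V = S₁·e^{−q₁T}·N(d₁) − S₂·e^{−q₂T}·N(d₂) = 38.896053 − 18.435534 = 20.460519
[vanilla: DEF call K=59.92]
σ√T = 0.5947·√1.3049 = 0.679339
d₁ = (ln(S/K) + (r+σ²/2)T) / (σ√T) = (ln(53.48/59.92) + (0.0755+0.5947²/2)·1.3049) / 0.679339 = (-0.113703 + 0.329271) / 0.679339 = 0.317320
d₂ = d₁ − σ√T = 0.317320 − 0.679339 = -0.362019
e^{−rT} = 0.906178
N(d₁) = 0.624500,  N(d₂) = 0.358669
price = S·N(d₁) − K·e^{−rT}·N(d₂) = 33.398246 − 19.475071 = 13.923176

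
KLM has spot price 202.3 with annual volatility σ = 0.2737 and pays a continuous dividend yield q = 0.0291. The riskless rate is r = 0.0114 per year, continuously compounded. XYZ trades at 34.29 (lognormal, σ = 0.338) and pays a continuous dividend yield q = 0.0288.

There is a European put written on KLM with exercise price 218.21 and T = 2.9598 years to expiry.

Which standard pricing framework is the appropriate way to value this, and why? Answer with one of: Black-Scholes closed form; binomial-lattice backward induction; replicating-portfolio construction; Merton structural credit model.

Key observation: everything needed for the exact continuous-time valuation of the European put on KLM (strike 218.21) is given, and no feature rules the closed form out.

framework: Black-Scholes closed form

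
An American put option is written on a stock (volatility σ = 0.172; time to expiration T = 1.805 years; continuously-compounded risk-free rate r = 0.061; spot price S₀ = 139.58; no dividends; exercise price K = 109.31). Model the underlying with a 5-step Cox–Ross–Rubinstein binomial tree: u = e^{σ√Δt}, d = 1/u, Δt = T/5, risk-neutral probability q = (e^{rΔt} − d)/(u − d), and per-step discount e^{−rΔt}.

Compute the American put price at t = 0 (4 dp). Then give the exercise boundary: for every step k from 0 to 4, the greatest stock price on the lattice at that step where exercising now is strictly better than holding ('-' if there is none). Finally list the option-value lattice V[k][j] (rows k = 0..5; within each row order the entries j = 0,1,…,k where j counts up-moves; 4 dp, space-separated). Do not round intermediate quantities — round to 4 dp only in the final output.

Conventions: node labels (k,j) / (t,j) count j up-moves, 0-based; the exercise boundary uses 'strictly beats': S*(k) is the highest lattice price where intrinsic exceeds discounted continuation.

price = 0.9189
boundary = - - - - 92.3204
tree:
0.9189
1.9753 0.1945
4.1665 0.4753 0.0000
8.5672 1.1616 0.0000 0.0000
16.9896 2.8390 0.0000 0.0000 0.0000
26.0539 6.9385 0.0000 0.0000 0.0000 0.0000

Δt=0.36100  u=1.10887  d=0.90182  q=0.58172  discount=0.97822
step 5 (expiry): payoffs max(K−S,0) = 26.0539 6.9385 0.0000 0.0000 0.0000 0.0000
step 4: (k=4,j=0): S=92.3204, K−S=16.9896, hold=14.6088 ⇒ V=16.9896 exercise | (k=4,j=1): S=113.5169, K−S=0.0000, hold=2.8390 ⇒ V=2.8390 continue | (k=4,j=2): S=139.5800, K−S=0.0000, hold=0.0000 ⇒ V=0.0000 continue | (k=4,j=3): S=171.6271, K−S=0.0000, hold=0.0000 ⇒ V=0.0000 continue | (k=4,j=4): S=211.0322, K−S=0.0000, hold=0.0000 ⇒ V=0.0000 continue  boundary S*=92.3204
step 3: (k=3,j=0): S=102.3715, K−S=6.9385, hold=8.5672 ⇒ V=8.5672 continue | (k=3,j=1): S=125.8757, K−S=0.0000, hold=1.1616 ⇒ V=1.1616 continue | (k=3,j=2): S=154.7763, K−S=0.0000, hold=0.0000 ⇒ V=0.0000 continue | (k=3,j=3): S=190.3125, K−S=0.0000, hold=0.0000 ⇒ V=0.0000 continue  boundary S*=-
step 2: (k=2,j=0): S=113.5169, K−S=0.0000, hold=4.1665 ⇒ V=4.1665 continue | (k=2,j=1): S=139.5800, K−S=0.0000, hold=0.4753 ⇒ V=0.4753 continue | (k=2,j=2): S=171.6271, K−S=0.0000, hold=0.0000 ⇒ V=0.0000 continue  boundary S*=-
step 1: (k=1,j=0): S=125.8757, K−S=0.0000, hold=1.9753 ⇒ V=1.9753 continue | (k=1,j=1): S=154.7763, K−S=0.0000, hold=0.1945 ⇒ V=0.1945 continue  boundary S*=-
step 0: (k=0,j=0): S=139.5800, K−S=0.0000, hold=0.9189 ⇒ V=0.9189 continue  boundary S*=-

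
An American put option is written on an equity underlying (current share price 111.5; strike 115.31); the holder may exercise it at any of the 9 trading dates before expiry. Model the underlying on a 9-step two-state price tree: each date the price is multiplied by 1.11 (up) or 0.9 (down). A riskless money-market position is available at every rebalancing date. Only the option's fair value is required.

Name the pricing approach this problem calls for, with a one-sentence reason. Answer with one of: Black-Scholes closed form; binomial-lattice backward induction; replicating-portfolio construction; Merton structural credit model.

framework: binomial-lattice backward induction

Key observation: an American put (K = 115.31, S₀ = 111.5) on a 9-date tree has no closed form — the optimal stopping decision is embedded and must be resolved recursively from expiry.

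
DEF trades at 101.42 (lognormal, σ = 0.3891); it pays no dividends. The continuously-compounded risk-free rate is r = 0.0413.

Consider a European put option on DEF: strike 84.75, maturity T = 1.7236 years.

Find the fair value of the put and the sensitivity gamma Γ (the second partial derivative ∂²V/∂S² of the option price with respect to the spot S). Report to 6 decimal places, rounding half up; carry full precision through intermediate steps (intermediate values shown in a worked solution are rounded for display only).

price = 9.019462
Γ = 0.005829

σ√T = 0.3891·√1.7236 = 0.510834
d₁ = (ln(S/K) + (r+σ²/2)T) / (σ√T) = (ln(101.42/84.75) + (0.0413+0.3891²/2)·1.7236) / 0.510834 = (0.179565 + 0.201660) / 0.510834 = 0.746280
d₂ = d₁ − σ√T = 0.746280 − 0.510834 = 0.235446
e^{−rT} = 0.931290
N(−d₁) = 0.227749,  N(−d₂) = 0.406931
Put price V = K·e^{−rT}·N(−d₂) − S·N(−d₁) = 32.117791 − 23.098329 = 9.019462
φ(d₁) = (1/√(2π))·e^{−d₁²/2} = 0.301977
Γ = φ(d₁) / (S·σ·√T) = 0.005829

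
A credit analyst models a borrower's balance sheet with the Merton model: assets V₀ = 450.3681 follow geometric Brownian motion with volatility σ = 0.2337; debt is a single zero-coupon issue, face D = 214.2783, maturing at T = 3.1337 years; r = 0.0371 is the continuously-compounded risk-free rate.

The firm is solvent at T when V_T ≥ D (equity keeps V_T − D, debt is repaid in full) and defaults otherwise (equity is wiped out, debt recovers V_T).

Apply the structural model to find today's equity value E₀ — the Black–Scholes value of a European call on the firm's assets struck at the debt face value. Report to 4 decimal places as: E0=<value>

Apply the equity-as-call identities (strike 214.2783, horizon 3.1337 years):
d₁ = [ln(V₀/D) + (r + σ²/2)T] / (σ√T)
   = [ln(450.3681/214.2783) + (0.0371 + 0.5·0.2337²)·3.1337] / (0.2337·√3.1337)
   = [0.742790 + 0.201835] / 0.413702 = 2.283346
d₂ = d₁ − σ√T = 2.283346 − 0.413702 = 1.869644
N(d₁) = 0.988795,  N(d₂) = 0.969233,  e^(−rT) = 0.890243
E₀ = V₀·N(d₁) − D·e^(−rT)·N(d₂)
   = 450.3681·0.988795 − 214.2783·0.890243·0.969233 = 260.430902

E0=260.4309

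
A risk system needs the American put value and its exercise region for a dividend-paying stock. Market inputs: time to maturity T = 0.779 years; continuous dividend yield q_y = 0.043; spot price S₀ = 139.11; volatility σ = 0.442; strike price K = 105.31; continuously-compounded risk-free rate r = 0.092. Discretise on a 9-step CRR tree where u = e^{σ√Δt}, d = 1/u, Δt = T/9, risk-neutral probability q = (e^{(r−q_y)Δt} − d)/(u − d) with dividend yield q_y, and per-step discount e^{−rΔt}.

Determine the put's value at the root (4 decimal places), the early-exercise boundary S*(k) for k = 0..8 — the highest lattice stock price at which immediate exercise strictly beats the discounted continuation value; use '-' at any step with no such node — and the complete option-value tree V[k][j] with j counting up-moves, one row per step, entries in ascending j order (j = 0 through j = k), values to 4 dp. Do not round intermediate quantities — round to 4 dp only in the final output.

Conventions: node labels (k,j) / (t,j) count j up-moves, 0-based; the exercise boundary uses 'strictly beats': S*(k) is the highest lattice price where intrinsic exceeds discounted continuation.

price = 5.6668
boundary = - - - - - 72.6080 63.7544 72.6080 82.6912
tree:
5.6668
8.5023 2.7355
12.4626 4.4177 0.9860
17.7774 6.9986 1.7374 0.2008
24.5635 10.8314 3.0253 0.3921 0.0000
32.7020 16.2870 5.1902 0.7657 0.0000 0.0000
41.5556 23.6191 8.7341 1.4952 0.0000 0.0000 0.0000
49.3297 32.7020 14.3194 2.9199 0.0000 0.0000 0.0000 0.0000
56.1558 41.5556 22.6188 5.7021 0.0000 0.0000 0.0000 0.0000 0.0000
62.1496 49.3297 32.7020 11.1353 0.0000 0.0000 0.0000 0.0000 0.0000 0.0000

Δt=0.08656, u=1.13887, d=0.87806, q=0.48383, disc=e^(-rΔt)=0.99207
k=9 terminal: V=max(K-S,0) → 62.1496 49.3297 32.7020 11.1353 0.0000 0.0000 0.0000 0.0000 0.0000 0.0000
k=8: j=0 S=49.1542 intr=56.1558 cont=55.5031 V=56.1558[EX]; j=1 S=63.7544 intr=41.5556 cont=40.9572 V=41.5556[EX]; j=2 S=82.6912 intr=22.6188 cont=22.0907 V=22.6188[EX]; j=3 S=107.2529 intr=0.0000 cont=5.7021 V=5.7021[hold]; j=4 S=139.1100 intr=0.0000 cont=0.0000 V=0.0000[hold]; j=5 S=180.4296 intr=0.0000 cont=0.0000 V=0.0000[hold]; j=6 S=234.0223 intr=0.0000 cont=0.0000 V=0.0000[hold]; j=7 S=303.5335 intr=0.0000 cont=0.0000 V=0.0000[hold]; j=8 S=393.6915 intr=0.0000 cont=0.0000 V=0.0000[hold]  S*(8)=82.6912
k=7: j=0 S=55.9803 intr=49.3297 cont=48.7024 V=49.3297[EX]; j=1 S=72.6080 intr=32.7020 cont=32.1364 V=32.7020[EX]; j=2 S=94.1747 intr=11.1353 cont=14.3194 V=14.3194[hold]; j=3 S=122.1472 intr=0.0000 cont=2.9199 V=2.9199[hold]; j=4 S=158.4284 intr=0.0000 cont=0.0000 V=0.0000[hold]; j=5 S=205.4861 intr=0.0000 cont=0.0000 V=0.0000[hold]; j=6 S=266.5213 intr=0.0000 cont=0.0000 V=0.0000[hold]; j=7 S=345.6857 intr=0.0000 cont=0.0000 V=0.0000[hold]  S*(7)=72.6080
k=6: j=0 S=63.7544 intr=41.5556 cont=40.9572 V=41.5556[EX]; j=1 S=82.6912 intr=22.6188 cont=23.6191 V=23.6191[hold]; j=2 S=107.2529 intr=0.0000 cont=8.7341 V=8.7341[hold]; j=3 S=139.1100 intr=0.0000 cont=1.4952 V=1.4952[hold]; j=4 S=180.4296 intr=0.0000 cont=0.0000 V=0.0000[hold]; j=5 S=234.0223 intr=0.0000 cont=0.0000 V=0.0000[hold]; j=6 S=303.5335 intr=0.0000 cont=0.0000 V=0.0000[hold]  S*(6)=63.7544
k=5: j=0 S=72.6080 intr=32.7020 cont=32.6166 V=32.7020[EX]; j=1 S=94.1747 intr=11.1353 cont=16.2870 V=16.2870[hold]; j=2 S=122.1472 intr=0.0000 cont=5.1902 V=5.1902[hold]; j=3 S=158.4284 intr=0.0000 cont=0.7657 V=0.7657[hold]; j=4 S=205.4861 intr=0.0000 cont=0.0000 V=0.0000[hold]; j=5 S=266.5213 intr=0.0000 cont=0.0000 V=0.0000[hold]  S*(5)=72.6080
k=4: j=0 S=82.6912 intr=22.6188 cont=24.5635 V=24.5635[hold]; j=1 S=107.2529 intr=0.0000 cont=10.8314 V=10.8314[hold]; j=2 S=139.1100 intr=0.0000 cont=3.0253 V=3.0253[hold]; j=3 S=180.4296 intr=0.0000 cont=0.3921 V=0.3921[hold]; j=4 S=234.0223 intr=0.0000 cont=0.0000 V=0.0000[hold]  S*(4)=-
k=3: j=0 S=94.1747 intr=11.1353 cont=17.7774 V=17.7774[hold]; j=1 S=122.1472 intr=0.0000 cont=6.9986 V=6.9986[hold]; j=2 S=158.4284 intr=0.0000 cont=1.7374 V=1.7374[hold]; j=3 S=205.4861 intr=0.0000 cont=0.2008 V=0.2008[hold]  S*(3)=-
k=2: j=0 S=107.2529 intr=0.0000 cont=12.4626 V=12.4626[hold]; j=1 S=139.1100 intr=0.0000 cont=4.4177 V=4.4177[hold]; j=2 S=180.4296 intr=0.0000 cont=0.9860 V=0.9860[hold]  S*(2)=-
k=1: j=0 S=122.1472 intr=0.0000 cont=8.5023 V=8.5023[hold]; j=1 S=158.4284 intr=0.0000 cont=2.7355 V=2.7355[hold]  S*(1)=-
k=0: j=0 S=139.1100 intr=0.0000 cont=5.6668 V=5.6668[hold]  S*(0)=-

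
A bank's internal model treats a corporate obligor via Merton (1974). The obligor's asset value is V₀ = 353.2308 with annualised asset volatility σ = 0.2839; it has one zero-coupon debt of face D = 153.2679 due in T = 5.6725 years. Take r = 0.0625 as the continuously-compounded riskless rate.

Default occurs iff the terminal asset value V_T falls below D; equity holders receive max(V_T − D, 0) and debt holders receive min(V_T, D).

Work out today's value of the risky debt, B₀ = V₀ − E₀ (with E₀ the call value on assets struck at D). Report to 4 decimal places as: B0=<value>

B0=105.5226

With assets at 353.2308 and a single debt payment of 153.2679 at 5.6725 years:
d₁ = [ln(V₀/D) + (r + σ²/2)T] / (σ√T)
   = [ln(353.2308/153.2679) + (0.0625 + 0.5·0.2839²)·5.6725] / (0.2839·√5.6725)
   = [0.834934 + 0.583131] / 0.676165 = 2.097218
d₂ = d₁ − σ√T = 2.097218 − 0.676165 = 1.421053
N(d₁) = 0.982013,  N(d₂) = 0.922349,  e^(−rT) = 0.701502
E₀ = V₀·N(d₁) − D·e^(−rT)·N(d₂)
   = 353.2308·0.982013 − 153.2679·0.701502·0.922349 = 247.708246
B₀ = V₀ − E₀ = 353.2308 − 247.708246 = 105.522554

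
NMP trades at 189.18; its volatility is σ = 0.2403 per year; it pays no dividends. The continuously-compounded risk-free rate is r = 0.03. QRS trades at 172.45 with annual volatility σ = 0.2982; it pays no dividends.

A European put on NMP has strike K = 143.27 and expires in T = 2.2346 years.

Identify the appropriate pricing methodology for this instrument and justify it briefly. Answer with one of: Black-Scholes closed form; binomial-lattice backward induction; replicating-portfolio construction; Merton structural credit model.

framework: Black-Scholes closed form

Key observation: everything needed for the exact continuous-time valuation of the European put on NMP (strike 143.27) is given, and no feature rules the closed form out.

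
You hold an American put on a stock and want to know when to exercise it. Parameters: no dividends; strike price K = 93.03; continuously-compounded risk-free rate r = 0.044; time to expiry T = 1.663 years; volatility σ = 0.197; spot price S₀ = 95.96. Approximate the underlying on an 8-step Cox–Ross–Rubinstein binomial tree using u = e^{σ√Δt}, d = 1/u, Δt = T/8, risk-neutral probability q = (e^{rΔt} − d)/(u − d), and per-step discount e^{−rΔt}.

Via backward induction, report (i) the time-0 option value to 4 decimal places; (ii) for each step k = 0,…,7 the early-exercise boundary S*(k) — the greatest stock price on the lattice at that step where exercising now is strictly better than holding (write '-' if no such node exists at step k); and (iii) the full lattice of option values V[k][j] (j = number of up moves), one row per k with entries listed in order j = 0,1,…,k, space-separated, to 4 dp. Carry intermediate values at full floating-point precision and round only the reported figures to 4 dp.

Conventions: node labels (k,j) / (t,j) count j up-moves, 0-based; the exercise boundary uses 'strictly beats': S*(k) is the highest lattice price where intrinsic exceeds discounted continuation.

price = 5.7770
boundary = - - - 73.2937 66.9976 73.2937 80.1816 73.2937
tree:
5.7770
8.9994 3.0041
13.5762 5.0749 1.2099
19.7363 8.3196 2.2700 0.2856
26.0324 13.1308 4.1744 0.6115 0.0000
31.7877 19.7363 7.4693 1.3091 0.0000 0.0000
37.0487 26.0324 12.8484 2.8029 0.0000 0.0000 0.0000
41.8576 31.7877 19.7363 6.0011 0.0000 0.0000 0.0000 0.0000
46.2535 37.0487 26.0324 12.8484 0.0000 0.0000 0.0000 0.0000 0.0000

Δt=0.20788  u=1.09398  d=0.91410  q=0.52864  discount=0.99090
step 8 (expiry): payoffs max(K−S,0) = 46.2535 37.0487 26.0324 12.8484 0.0000 0.0000 0.0000 0.0000 0.0000
step 7: (k=7,j=0): S=51.1724, K−S=41.8576, hold=41.0106 ⇒ V=41.8576 exercise | (k=7,j=1): S=61.2423, K−S=31.7877, hold=30.9407 ⇒ V=31.7877 exercise | (k=7,j=2): S=73.2937, K−S=19.7363, hold=18.8893 ⇒ V=19.7363 exercise | (k=7,j=3): S=87.7167, K−S=5.3133, hold=6.0011 ⇒ V=6.0011 continue | (k=7,j=4): S=104.9779, K−S=0.0000, hold=0.0000 ⇒ V=0.0000 continue | (k=7,j=5): S=125.6359, K−S=0.0000, hold=0.0000 ⇒ V=0.0000 continue | (k=7,j=6): S=150.3590, K−S=0.0000, hold=0.0000 ⇒ V=0.0000 continue | (k=7,j=7): S=179.9471, K−S=0.0000, hold=0.0000 ⇒ V=0.0000 continue  boundary S*=73.2937
step 6: (k=6,j=0): S=55.9813, K−S=37.0487, hold=36.2016 ⇒ V=37.0487 exercise | (k=6,j=1): S=66.9976, K−S=26.0324, hold=25.1854 ⇒ V=26.0324 exercise | (k=6,j=2): S=80.1816, K−S=12.8484, hold=12.3617 ⇒ V=12.8484 exercise | (k=6,j=3): S=95.9600, K−S=0.0000, hold=2.8029 ⇒ V=2.8029 continue | (k=6,j=4): S=114.8434, K−S=0.0000, hold=0.0000 ⇒ V=0.0000 continue | (k=6,j=5): S=137.4426, K−S=0.0000, hold=0.0000 ⇒ V=0.0000 continue | (k=6,j=6): S=164.4891, K−S=0.0000, hold=0.0000 ⇒ V=0.0000 continue  boundary S*=80.1816
step 5: (k=5,j=0): S=61.2423, K−S=31.7877, hold=30.9407 ⇒ V=31.7877 exercise | (k=5,j=1): S=73.2937, K−S=19.7363, hold=18.8893 ⇒ V=19.7363 exercise | (k=5,j=2): S=87.7167, K−S=5.3133, hold=7.4693 ⇒ V=7.4693 continue | (k=5,j=3): S=104.9779, K−S=0.0000, hold=1.3091 ⇒ V=1.3091 continue | (k=5,j=4): S=125.6359, K−S=0.0000, hold=0.0000 ⇒ V=0.0000 continue | (k=5,j=5): S=150.3590, K−S=0.0000, hold=0.0000 ⇒ V=0.0000 continue  boundary S*=73.2937
step 4: (k=4,j=0): S=66.9976, K−S=26.0324, hold=25.1854 ⇒ V=26.0324 exercise | (k=4,j=1): S=80.1816, K−S=12.8484, hold=13.1308 ⇒ V=13.1308 continue | (k=4,j=2): S=95.9600, K−S=0.0000, hold=4.1744 ⇒ V=4.1744 continue | (k=4,j=3): S=114.8434, K−S=0.0000, hold=0.6115 ⇒ V=0.6115 continue | (k=4,j=4): S=137.4426, K−S=0.0000, hold=0.0000 ⇒ V=0.0000 continue  boundary S*=66.9976
step 3: (k=3,j=0): S=73.2937, K−S=19.7363, hold=19.0372 ⇒ V=19.7363 exercise | (k=3,j=1): S=87.7167, K−S=5.3133, hold=8.3196 ⇒ V=8.3196 continue | (k=3,j=2): S=104.9779, K−S=0.0000, hold=2.2700 ⇒ V=2.2700 continue | (k=3,j=3): S=125.6359, K−S=0.0000, hold=0.2856 ⇒ V=0.2856 continue  boundary S*=73.2937
step 2: (k=2,j=0): S=80.1816, K−S=12.8484, hold=13.5762 ⇒ V=13.5762 continue | (k=2,j=1): S=95.9600, K−S=0.0000, hold=5.0749 ⇒ V=5.0749 continue | (k=2,j=2): S=114.8434, K−S=0.0000, hold=1.2099 ⇒ V=1.2099 continue  boundary S*=-
step 1: (k=1,j=0): S=87.7167, K−S=5.3133, hold=8.9994 ⇒ V=8.9994 continue | (k=1,j=1): S=104.9779, K−S=0.0000, hold=3.0041 ⇒ V=3.0041 continue  boundary S*=-
step 0: (k=0,j=0): S=95.9600, K−S=0.0000, hold=5.7770 ⇒ V=5.7770 continue  boundary S*=-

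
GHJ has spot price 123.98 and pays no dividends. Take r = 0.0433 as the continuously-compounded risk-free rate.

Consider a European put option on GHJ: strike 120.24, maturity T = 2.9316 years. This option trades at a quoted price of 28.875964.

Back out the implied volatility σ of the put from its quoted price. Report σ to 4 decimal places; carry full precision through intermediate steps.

At σ = 0.4889 the Black–Scholes value reproduces the quote:
σ√T = 0.4889·√2.9316 = 0.837090
d₁ = (ln(S/K) + (r+σ²/2)T) / (σ√T) = (ln(123.98/120.24) + (0.0433+0.4889²/2)·2.9316) / 0.837090 = (0.030631 + 0.477299) / 0.837090 = 0.606779
d₂ = d₁ − σ√T = 0.606779 − 0.837090 = -0.230311
e^{−rT} = 0.880788
N(−d₁) = 0.271999,  N(−d₂) = 0.591075
V = K·e^{−rT}·N(−d₂) − S·N(−d₁) = 62.598369 − 33.722405 = 28.875964 (matching the quote); vega is positive throughout, so no other σ reproduces this price

sigma = 0.4889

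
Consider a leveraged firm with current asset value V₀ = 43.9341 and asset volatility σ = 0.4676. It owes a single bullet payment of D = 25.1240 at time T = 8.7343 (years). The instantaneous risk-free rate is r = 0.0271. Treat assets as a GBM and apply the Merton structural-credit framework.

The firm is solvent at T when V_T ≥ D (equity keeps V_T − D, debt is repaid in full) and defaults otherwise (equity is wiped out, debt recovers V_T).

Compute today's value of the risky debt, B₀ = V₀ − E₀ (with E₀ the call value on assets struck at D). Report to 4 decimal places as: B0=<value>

B0=13.5137

Equity is a call on the firm's assets struck at D = 25.1240:
d₁ = [ln(V₀/D) + (r + σ²/2)T] / (σ√T)
   = [ln(43.9341/25.1240) + (0.0271 + 0.5·0.4676²)·8.7343] / (0.4676·√8.7343)
   = [0.558867 + 1.191576] / 1.381938 = 1.266658
d₂ = d₁ − σ√T = 1.266658 − 1.381938 = -0.115280
N(d₁) = 0.897361,  N(d₂) = 0.454112,  e^(−rT) = 0.789228
E₀ = V₀·N(d₁) − D·e^(−rT)·N(d₂)
   = 43.9341·0.897361 − 25.1240·0.789228·0.454112 = 30.420371
B₀ = V₀ − E₀ = 43.9341 − 30.420371 = 13.513729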